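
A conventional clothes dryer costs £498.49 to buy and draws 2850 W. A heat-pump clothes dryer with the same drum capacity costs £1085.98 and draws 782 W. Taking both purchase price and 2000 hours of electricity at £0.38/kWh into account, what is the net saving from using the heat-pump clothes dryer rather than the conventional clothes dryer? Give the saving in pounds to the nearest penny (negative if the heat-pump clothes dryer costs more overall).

conventional clothes dryer: £498.49 + (2850/1000) kW × 2000 h × £0.38 = £498.49 + £2166 = £2664.49
heat-pump clothes dryer: £1085.98 + (782/1000) kW × 2000 h × £0.38 = £1085.98 + £594.32 = £1680.3
Saving = £2664.49 − £1680.3 = £984.19

£984.19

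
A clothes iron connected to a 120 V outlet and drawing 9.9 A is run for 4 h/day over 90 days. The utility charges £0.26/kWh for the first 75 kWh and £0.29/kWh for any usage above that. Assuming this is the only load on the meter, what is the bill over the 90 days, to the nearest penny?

£121.78

Power = 9.9 A × 120 V = 1188 W = 1.188 kW
Runtime = 4 h/day × 90 days = 360 h
Energy = 1.188 kW × 360 h = 427.68 kWh
Tier 1 (0–75 kWh): 75 × £0.26 = £19.5
Above 75 kWh: 352.68 × £0.29 = £102.2772
Bill = £121.78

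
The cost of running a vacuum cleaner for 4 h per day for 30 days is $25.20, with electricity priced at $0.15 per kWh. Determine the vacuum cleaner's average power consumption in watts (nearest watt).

1400 W

Energy = $25.20 ÷ $0.15/kWh = 168 kWh
Runtime = 4 h/day × 30 days = 120 h
Power = 168 kWh ÷ 120 h = 1.4 kW = 1400 W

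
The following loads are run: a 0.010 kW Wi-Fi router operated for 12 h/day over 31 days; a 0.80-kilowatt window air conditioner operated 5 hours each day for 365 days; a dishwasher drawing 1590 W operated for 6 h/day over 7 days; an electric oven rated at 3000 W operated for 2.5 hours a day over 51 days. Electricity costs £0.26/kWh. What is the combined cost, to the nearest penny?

Wi-Fi router: Runtime = 12 h/day × 31 days = 372 h
Wi-Fi router: 0.01 kW × 372 h = 3.72 kWh
window air conditioner: Runtime = 5 h/day × 365 days = 1825 h
window air conditioner: 0.8 kW × 1825 h = 1460 kWh
dishwasher: Runtime = 6 h/day × 7 days = 42 h
dishwasher: 1.59 kW × 42 h = 66.78 kWh
electric oven: Runtime = 2.5 h/day × 51 days = 127.5 h
electric oven: 3 kW × 127.5 h = 382.5 kWh
Total energy = 1913 kWh
Cost = 1913 × £0.26 = £497.38

£497.38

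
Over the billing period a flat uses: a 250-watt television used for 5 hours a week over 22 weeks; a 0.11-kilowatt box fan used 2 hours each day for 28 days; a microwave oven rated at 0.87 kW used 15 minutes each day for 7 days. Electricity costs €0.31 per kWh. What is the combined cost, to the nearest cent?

€10.91

television: Runtime = 5 h/week × 22 weeks = 110 h
television: 0.25 kW × 110 h = 27.5 kWh
box fan: Runtime = 2 h/day × 28 days = 56 h
box fan: 0.11 kW × 56 h = 6.16 kWh
microwave oven: Runtime = 15 min × 7 = 105 min = 1.75 h
microwave oven: 0.87 kW × 1.75 h = 1.5225 kWh
Total energy = 35.1825 kWh
Cost = 35.1825 × €0.31 = €10.91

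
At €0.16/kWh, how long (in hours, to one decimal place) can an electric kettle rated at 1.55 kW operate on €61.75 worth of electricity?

Energy available = €61.75 ÷ €0.16/kWh = 385.9375 kWh
Hours = 385.9375 kWh ÷ 1.55 kW = 249.0 h

249.0 h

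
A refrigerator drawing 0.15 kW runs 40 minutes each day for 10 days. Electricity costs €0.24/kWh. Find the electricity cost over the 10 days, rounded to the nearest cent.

€0.24

Runtime = 40 min × 10 = 400 min = 6.666666… h
Energy = 0.15 kW × 6.666666… h = 1 kWh
Cost = 1 kWh × €0.24/kWh = €0.24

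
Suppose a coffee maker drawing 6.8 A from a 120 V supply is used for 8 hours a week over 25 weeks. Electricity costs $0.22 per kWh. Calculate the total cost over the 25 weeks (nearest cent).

Power = 6.8 A × 120 V = 816 W = 0.816 kW
Runtime = 8 h/week × 25 weeks = 200 h
Energy = 0.816 kW × 200 h = 163.2 kWh
Cost = 163.2 kWh × $0.22/kWh = $35.90

$35.90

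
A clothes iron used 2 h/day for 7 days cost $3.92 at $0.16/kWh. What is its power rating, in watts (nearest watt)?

Energy = $3.92 ÷ $0.16/kWh = 24.5 kWh
Runtime = 2 h/day × 7 days = 14 h
Power = 24.5 kWh ÷ 14 h = 1.75 kW = 1750 W

1750 W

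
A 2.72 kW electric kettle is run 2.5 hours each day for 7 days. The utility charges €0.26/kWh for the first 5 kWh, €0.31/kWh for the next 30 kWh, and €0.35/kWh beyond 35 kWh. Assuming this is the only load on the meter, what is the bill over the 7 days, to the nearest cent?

€15.01

Runtime = 2.5 h/day × 7 days = 17.5 h
Energy = 2.72 kW × 17.5 h = 47.6 kWh
Tier 1 (0–5 kWh): 5 × €0.26 = €1.3
Tier 2 (5–35 kWh): 30 × €0.31 = €9.3
Above 35 kWh: 12.6 × €0.35 = €4.41
Bill = €15.01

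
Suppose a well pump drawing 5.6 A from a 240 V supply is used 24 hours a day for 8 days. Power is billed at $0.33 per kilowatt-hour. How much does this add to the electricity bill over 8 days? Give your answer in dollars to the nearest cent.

Power = 5.6 A × 240 V = 1344 W = 1.344 kW
Runtime = 24 h × 8 = 192 h
Energy = 1.344 kW × 192 h = 258.048 kWh
Cost = 258.048 kWh × $0.33/kWh = $85.16

$85.16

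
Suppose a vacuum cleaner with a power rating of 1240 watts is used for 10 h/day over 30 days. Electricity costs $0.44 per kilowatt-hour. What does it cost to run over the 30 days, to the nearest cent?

$163.68

Runtime = 10 h/day × 30 days = 300 h
Energy = 1.24 kW × 300 h = 372 kWh
Cost = 372 kWh × $0.44/kWh = $163.68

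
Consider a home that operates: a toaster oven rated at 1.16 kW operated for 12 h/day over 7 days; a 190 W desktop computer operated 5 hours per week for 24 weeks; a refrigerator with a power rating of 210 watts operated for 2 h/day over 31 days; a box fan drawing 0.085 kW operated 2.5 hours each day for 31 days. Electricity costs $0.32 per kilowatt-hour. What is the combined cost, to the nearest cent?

toaster oven: Runtime = 12 h/day × 7 days = 84 h
toaster oven: 1.16 kW × 84 h = 97.44 kWh
desktop computer: Runtime = 5 h/week × 24 weeks = 120 h
desktop computer: 0.19 kW × 120 h = 22.8 kWh
refrigerator: Runtime = 2 h/day × 31 days = 62 h
refrigerator: 0.21 kW × 62 h = 13.02 kWh
box fan: Runtime = 2.5 h/day × 31 days = 77.5 h
box fan: 0.085 kW × 77.5 h = 6.5875 kWh
Total energy = 139.8475 kWh
Cost = 139.8475 × $0.32 = $44.75

$44.75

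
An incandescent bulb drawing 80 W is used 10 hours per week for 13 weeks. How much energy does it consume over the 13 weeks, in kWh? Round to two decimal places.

Runtime = 10 h/week × 13 weeks = 130 h
Energy = 0.08 kW × 130 h = 10.4 kWh

10.40 kWh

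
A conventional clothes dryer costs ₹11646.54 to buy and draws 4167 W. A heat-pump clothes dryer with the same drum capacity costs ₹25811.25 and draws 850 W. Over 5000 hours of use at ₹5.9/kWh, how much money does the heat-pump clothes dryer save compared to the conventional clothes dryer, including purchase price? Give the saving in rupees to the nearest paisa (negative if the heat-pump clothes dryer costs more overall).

₹83686.79

conventional clothes dryer: ₹11646.54 + (4167/1000) kW × 5000 h × ₹5.9 = ₹11646.54 + ₹122926.5 = ₹134573.04
heat-pump clothes dryer: ₹25811.25 + (850/1000) kW × 5000 h × ₹5.9 = ₹25811.25 + ₹25075 = ₹50886.25
Saving = ₹134573.04 − ₹50886.25 = ₹83686.79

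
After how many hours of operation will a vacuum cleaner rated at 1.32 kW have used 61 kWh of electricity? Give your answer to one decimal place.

Hours = 61 kWh ÷ 1.32 kW = 46.2 h

46.2 h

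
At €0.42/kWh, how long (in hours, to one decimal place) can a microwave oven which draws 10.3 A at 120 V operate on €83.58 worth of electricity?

Power = 10.3 A × 120 V = 1236 W = 1.236 kW
Energy available = €83.58 ÷ €0.42/kWh = 199 kWh
Hours = 199 kWh ÷ 1.236 kW = 161.0 h

161.0 h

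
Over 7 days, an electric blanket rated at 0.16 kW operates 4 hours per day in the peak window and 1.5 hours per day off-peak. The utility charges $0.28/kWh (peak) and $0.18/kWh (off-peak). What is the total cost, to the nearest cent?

$1.56

Peak energy = 0.16 kW × 4 h × 7 = 4.48 kWh
Off-peak energy = 0.16 kW × 1.5 h × 7 = 1.68 kWh
Cost = 4.48 × $0.28 + 1.68 × $0.18 = $1.2544 + $0.3024 = $1.56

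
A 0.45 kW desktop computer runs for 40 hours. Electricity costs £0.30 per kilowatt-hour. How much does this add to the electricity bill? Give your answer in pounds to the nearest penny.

£5.40

Energy = 0.45 kW × 40 h = 18 kWh
Cost = 18 kWh × £0.30/kWh = £5.40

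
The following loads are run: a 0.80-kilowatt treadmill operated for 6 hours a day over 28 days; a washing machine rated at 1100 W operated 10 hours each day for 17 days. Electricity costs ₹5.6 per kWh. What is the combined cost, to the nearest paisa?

₹1799.84

treadmill: Runtime = 6 h/day × 28 days = 168 h
treadmill: 0.8 kW × 168 h = 134.4 kWh
washing machine: Runtime = 10 h/day × 17 days = 170 h
washing machine: 1.1 kW × 170 h = 187 kWh
Total energy = 321.4 kWh
Cost = 321.4 × ₹5.6 = ₹1799.84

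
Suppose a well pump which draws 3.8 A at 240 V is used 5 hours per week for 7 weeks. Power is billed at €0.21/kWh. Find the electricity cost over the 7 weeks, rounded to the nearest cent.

Power = 3.8 A × 240 V = 912 W = 0.912 kW
Runtime = 5 h/week × 7 weeks = 35 h
Energy = 0.912 kW × 35 h = 31.92 kWh
Cost = 31.92 kWh × €0.21/kWh = €6.70

€6.70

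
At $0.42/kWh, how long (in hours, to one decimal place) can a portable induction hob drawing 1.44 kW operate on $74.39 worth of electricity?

123.0 h

Energy available = $74.39 ÷ $0.42/kWh = 177.119 kWh
Hours = 177.119 kWh ÷ 1.44 kW = 123.0 h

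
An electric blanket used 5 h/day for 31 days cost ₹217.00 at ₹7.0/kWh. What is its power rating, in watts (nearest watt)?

200 W

Energy = ₹217.00 ÷ ₹7.0/kWh = 31 kWh
Runtime = 5 h/day × 31 days = 155 h
Power = 31 kWh ÷ 155 h = 0.2 kW = 200 W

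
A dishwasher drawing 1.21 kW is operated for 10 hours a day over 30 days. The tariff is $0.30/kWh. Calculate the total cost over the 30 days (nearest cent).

Runtime = 10 h/day × 30 days = 300 h
Energy = 1.21 kW × 300 h = 363 kWh
Cost = 363 kWh × $0.30/kWh = $108.90

$108.90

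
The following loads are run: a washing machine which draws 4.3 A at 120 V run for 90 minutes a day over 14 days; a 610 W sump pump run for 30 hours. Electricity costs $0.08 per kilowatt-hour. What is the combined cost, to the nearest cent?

$2.33

washing machine: Power = 4.3 A × 120 V = 516 W = 0.516 kW
washing machine: Runtime = 90 min × 14 = 1260 min = 21 h
washing machine: 0.516 kW × 21 h = 10.836 kWh
sump pump: 0.61 kW × 30 h = 18.3 kWh
Total energy = 29.136 kWh
Cost = 29.136 × $0.08 = $2.33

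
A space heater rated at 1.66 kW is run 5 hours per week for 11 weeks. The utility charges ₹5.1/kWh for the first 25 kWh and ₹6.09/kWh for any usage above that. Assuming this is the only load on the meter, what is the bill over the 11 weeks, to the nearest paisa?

₹531.27

Runtime = 5 h/week × 11 weeks = 55 h
Energy = 1.66 kW × 55 h = 91.3 kWh
Tier 1 (0–25 kWh): 25 × ₹5.1 = ₹127.5
Above 25 kWh: 66.3 × ₹6.09 = ₹403.767
Bill = ₹531.27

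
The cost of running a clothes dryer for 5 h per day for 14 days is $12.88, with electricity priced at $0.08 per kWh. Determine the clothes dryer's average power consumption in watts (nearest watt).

2300 W

Energy = $12.88 ÷ $0.08/kWh = 161 kWh
Runtime = 5 h/day × 14 days = 70 h
Power = 161 kWh ÷ 70 h = 2.3 kW = 2300 W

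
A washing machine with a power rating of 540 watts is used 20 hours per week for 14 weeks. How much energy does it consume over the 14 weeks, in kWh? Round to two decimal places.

151.20 kWh

Runtime = 20 h/week × 14 weeks = 280 h
Energy = 0.54 kW × 280 h = 151.2 kWh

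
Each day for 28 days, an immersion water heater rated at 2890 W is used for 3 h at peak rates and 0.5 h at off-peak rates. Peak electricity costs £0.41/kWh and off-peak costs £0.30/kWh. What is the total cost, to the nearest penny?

£111.67

Peak energy = 2.89 kW × 3 h × 28 = 242.76 kWh
Off-peak energy = 2.89 kW × 0.5 h × 28 = 40.46 kWh
Cost = 242.76 × £0.41 + 40.46 × £0.30 = £99.5316 + £12.138 = £111.67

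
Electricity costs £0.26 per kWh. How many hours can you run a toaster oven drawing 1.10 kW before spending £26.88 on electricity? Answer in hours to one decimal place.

Energy available = £26.88 ÷ £0.26/kWh = 103.3846 kWh
Hours = 103.3846 kWh ÷ 1.1 kW = 94.0 h

94.0 h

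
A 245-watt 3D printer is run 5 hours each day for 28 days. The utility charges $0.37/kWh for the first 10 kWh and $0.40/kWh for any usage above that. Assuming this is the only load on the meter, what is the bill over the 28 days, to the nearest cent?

Runtime = 5 h/day × 28 days = 140 h
Energy = 0.245 kW × 140 h = 34.3 kWh
Tier 1 (0–10 kWh): 10 × $0.37 = $3.7
Above 10 kWh: 24.3 × $0.40 = $9.72
Bill = $13.42

$13.42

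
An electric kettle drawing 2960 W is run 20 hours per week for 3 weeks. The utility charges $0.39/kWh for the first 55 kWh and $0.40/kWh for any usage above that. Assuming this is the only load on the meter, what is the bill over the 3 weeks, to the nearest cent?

$70.49

Runtime = 20 h/week × 3 weeks = 60 h
Energy = 2.96 kW × 60 h = 177.6 kWh
Tier 1 (0–55 kWh): 55 × $0.39 = $21.45
Above 55 kWh: 122.6 × $0.40 = $49.04
Bill = $70.49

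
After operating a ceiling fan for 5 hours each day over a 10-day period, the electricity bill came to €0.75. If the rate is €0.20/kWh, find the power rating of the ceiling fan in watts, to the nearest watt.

Energy = €0.75 ÷ €0.20/kWh = 3.75 kWh
Runtime = 5 h/day × 10 days = 50 h
Power = 3.75 kWh ÷ 50 h = 0.075 kW = 75 W

75 W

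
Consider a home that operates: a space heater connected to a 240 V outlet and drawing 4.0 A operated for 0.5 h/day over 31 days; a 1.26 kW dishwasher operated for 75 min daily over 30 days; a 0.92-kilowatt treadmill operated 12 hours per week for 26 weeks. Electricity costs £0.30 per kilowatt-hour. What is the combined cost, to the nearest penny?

£104.75

space heater: Power = 4.0 A × 240 V = 960 W = 0.96 kW
space heater: Runtime = 0.5 h/day × 31 days = 15.5 h
space heater: 0.96 kW × 15.5 h = 14.88 kWh
dishwasher: Runtime = 75 min × 30 = 2250 min = 37.5 h
dishwasher: 1.26 kW × 37.5 h = 47.25 kWh
treadmill: Runtime = 12 h/week × 26 weeks = 312 h
treadmill: 0.92 kW × 312 h = 287.04 kWh
Total energy = 349.17 kWh
Cost = 349.17 × £0.30 = £104.75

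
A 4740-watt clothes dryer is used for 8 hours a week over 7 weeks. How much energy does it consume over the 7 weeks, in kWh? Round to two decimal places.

Runtime = 8 h/week × 7 weeks = 56 h
Energy = 4.74 kW × 56 h = 265.44 kWh

265.44 kWh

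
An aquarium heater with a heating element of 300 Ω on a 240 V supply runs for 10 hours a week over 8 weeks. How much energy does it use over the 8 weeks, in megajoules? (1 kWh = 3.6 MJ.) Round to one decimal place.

Power = V²/R = 240²/300 = 192 W = 0.192 kW
Runtime = 10 h/week × 8 weeks = 80 h
Energy = 0.192 kW × 80 h = 15.36 kWh
= 15.36 × 3.6 MJ = 55.3 MJ

55.3 MJ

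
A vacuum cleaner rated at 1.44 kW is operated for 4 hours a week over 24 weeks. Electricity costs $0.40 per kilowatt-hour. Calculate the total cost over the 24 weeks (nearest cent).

Runtime = 4 h/week × 24 weeks = 96 h
Energy = 1.44 kW × 96 h = 138.24 kWh
Cost = 138.24 kWh × $0.40/kWh = $55.30

$55.30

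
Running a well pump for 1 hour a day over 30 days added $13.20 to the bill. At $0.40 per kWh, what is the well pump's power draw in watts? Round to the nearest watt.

1100 W

Energy = $13.20 ÷ $0.40/kWh = 33 kWh
Runtime = 1 h/day × 30 days = 30 h
Power = 33 kWh ÷ 30 h = 1.1 kW = 1100 W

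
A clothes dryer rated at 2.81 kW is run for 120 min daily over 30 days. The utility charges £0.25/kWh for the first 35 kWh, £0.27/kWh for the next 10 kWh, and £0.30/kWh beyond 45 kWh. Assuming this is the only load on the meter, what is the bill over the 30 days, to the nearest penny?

Runtime = 120 min × 30 = 3600 min = 60 h
Energy = 2.81 kW × 60 h = 168.6 kWh
Tier 1 (0–35 kWh): 35 × £0.25 = £8.75
Tier 2 (35–45 kWh): 10 × £0.27 = £2.7
Above 45 kWh: 123.6 × £0.30 = £37.08
Bill = £48.53

£48.53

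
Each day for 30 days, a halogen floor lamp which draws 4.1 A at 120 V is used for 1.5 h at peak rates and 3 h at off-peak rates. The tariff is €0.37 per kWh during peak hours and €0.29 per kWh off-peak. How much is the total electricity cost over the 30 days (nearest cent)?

€21.03

Power = 4.1 A × 120 V = 492 W = 0.492 kW
Peak energy = 0.492 kW × 1.5 h × 30 = 22.14 kWh
Off-peak energy = 0.492 kW × 3 h × 30 = 44.28 kWh
Cost = 22.14 × €0.37 + 44.28 × €0.29 = €8.1918 + €12.8412 = €21.03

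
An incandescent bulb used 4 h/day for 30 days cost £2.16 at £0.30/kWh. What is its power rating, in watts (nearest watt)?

Energy = £2.16 ÷ £0.30/kWh = 7.2 kWh
Runtime = 4 h/day × 30 days = 120 h
Power = 7.2 kWh ÷ 120 h = 0.06 kW = 60 W

60 W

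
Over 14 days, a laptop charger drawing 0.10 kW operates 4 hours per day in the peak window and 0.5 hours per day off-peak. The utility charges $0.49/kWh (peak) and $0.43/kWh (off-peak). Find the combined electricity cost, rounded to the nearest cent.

$3.05

Peak energy = 0.1 kW × 4 h × 14 = 5.6 kWh
Off-peak energy = 0.1 kW × 0.5 h × 14 = 0.7 kWh
Cost = 5.6 × $0.49 + 0.7 × $0.43 = $2.744 + $0.301 = $3.05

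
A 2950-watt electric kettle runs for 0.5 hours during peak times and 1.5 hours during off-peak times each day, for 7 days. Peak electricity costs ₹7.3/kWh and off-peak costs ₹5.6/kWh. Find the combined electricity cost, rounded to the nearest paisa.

Peak energy = 2.95 kW × 0.5 h × 7 = 10.325 kWh
Off-peak energy = 2.95 kW × 1.5 h × 7 = 30.975 kWh
Cost = 10.325 × ₹7.3 + 30.975 × ₹5.6 = ₹75.3725 + ₹173.46 = ₹248.83

₹248.83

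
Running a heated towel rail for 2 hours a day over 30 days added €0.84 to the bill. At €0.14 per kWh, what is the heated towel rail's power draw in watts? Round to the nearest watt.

100 W

Energy = €0.84 ÷ €0.14/kWh = 6 kWh
Runtime = 2 h/day × 30 days = 60 h
Power = 6 kWh ÷ 60 h = 0.1 kW = 100 W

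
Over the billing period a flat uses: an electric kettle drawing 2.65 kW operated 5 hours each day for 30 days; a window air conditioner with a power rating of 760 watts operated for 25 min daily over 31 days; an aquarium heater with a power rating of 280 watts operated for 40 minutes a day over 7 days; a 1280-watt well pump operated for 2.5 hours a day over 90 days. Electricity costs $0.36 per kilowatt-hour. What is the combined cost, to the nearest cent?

$250.78

electric kettle: Runtime = 5 h/day × 30 days = 150 h
electric kettle: 2.65 kW × 150 h = 397.5 kWh
window air conditioner: Runtime = 25 min × 31 = 775 min = 12.916666… h
window air conditioner: 0.76 kW × 12.916666… h = 9.816666… kWh
aquarium heater: Runtime = 40 min × 7 = 280 min = 4.666666… h
aquarium heater: 0.28 kW × 4.666666… h = 1.306666… kWh
well pump: Runtime = 2.5 h/day × 90 days = 225 h
well pump: 1.28 kW × 225 h = 288 kWh
Total energy = 696.623333… kWh
Cost = 696.623333… × $0.36 = $250.78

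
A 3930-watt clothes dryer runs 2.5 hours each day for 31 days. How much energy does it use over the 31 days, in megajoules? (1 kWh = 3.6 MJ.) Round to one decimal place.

1096.5 MJ

Runtime = 2.5 h/day × 31 days = 77.5 h
Energy = 3.93 kW × 77.5 h = 304.575 kWh
= 304.575 × 3.6 MJ = 1096.5 MJ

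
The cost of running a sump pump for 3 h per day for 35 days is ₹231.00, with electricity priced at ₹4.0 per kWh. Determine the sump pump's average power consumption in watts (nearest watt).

550 W

Energy = ₹231.00 ÷ ₹4.0/kWh = 57.75 kWh
Runtime = 3 h/day × 35 days = 105 h
Power = 57.75 kWh ÷ 105 h = 0.55 kW = 550 W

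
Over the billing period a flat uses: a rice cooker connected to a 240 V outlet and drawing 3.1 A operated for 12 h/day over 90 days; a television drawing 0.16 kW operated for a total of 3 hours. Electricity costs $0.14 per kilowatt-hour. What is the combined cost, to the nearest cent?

rice cooker: Power = 3.1 A × 240 V = 744 W = 0.744 kW
rice cooker: Runtime = 12 h/day × 90 days = 1080 h
rice cooker: 0.744 kW × 1080 h = 803.52 kWh
television: 0.16 kW × 3 h = 0.48 kWh
Total energy = 804 kWh
Cost = 804 × $0.14 = $112.56

$112.56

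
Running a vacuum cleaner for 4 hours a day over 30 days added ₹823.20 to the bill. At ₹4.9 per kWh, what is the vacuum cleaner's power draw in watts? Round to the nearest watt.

1400 W

Energy = ₹823.20 ÷ ₹4.9/kWh = 168 kWh
Runtime = 4 h/day × 30 days = 120 h
Power = 168 kWh ÷ 120 h = 1.4 kW = 1400 W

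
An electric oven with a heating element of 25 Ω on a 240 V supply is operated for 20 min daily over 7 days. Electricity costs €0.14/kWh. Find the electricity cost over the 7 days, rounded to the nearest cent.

€0.75

Power = V²/R = 240²/25 = 2304 W = 2.304 kW
Runtime = 20 min × 7 = 140 min = 2.333333… h
Energy = 2.304 kW × 2.333333… h = 5.376 kWh
Cost = 5.376 kWh × €0.14/kWh = €0.75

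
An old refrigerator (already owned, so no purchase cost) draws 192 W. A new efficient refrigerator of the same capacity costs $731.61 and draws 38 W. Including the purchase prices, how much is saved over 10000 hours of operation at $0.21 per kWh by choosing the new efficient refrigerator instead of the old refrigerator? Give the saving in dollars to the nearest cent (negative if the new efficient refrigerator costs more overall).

old refrigerator: $0.00 + (192/1000) kW × 10000 h × $0.21 = $0.00 + $403.2 = $403.2
new efficient refrigerator: $731.61 + (38/1000) kW × 10000 h × $0.21 = $731.61 + $79.8 = $811.41
Saving = $403.2 − $811.41 = −$408.21

-$408.21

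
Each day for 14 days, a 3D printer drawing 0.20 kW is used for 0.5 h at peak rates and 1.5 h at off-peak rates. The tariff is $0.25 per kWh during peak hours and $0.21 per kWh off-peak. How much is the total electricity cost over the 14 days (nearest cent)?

$1.23

Peak energy = 0.2 kW × 0.5 h × 14 = 1.4 kWh
Off-peak energy = 0.2 kW × 1.5 h × 14 = 4.2 kWh
Cost = 1.4 × $0.25 + 4.2 × $0.21 = $0.35 + $0.882 = $1.23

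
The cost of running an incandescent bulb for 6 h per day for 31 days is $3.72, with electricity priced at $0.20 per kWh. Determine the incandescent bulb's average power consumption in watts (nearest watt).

100 W

Energy = $3.72 ÷ $0.20/kWh = 18.6 kWh
Runtime = 6 h/day × 31 days = 186 h
Power = 18.6 kWh ÷ 186 h = 0.1 kW = 100 W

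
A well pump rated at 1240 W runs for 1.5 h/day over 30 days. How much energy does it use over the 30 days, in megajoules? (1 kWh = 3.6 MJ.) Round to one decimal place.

200.9 MJ

Runtime = 1.5 h/day × 30 days = 45 h
Energy = 1.24 kW × 45 h = 55.8 kWh
= 55.8 × 3.6 MJ = 200.9 MJ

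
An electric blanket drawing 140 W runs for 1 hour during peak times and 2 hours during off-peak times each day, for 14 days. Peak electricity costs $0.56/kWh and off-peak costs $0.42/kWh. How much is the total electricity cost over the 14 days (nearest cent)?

Peak energy = 0.14 kW × 1 h × 14 = 1.96 kWh
Off-peak energy = 0.14 kW × 2 h × 14 = 3.92 kWh
Cost = 1.96 × $0.56 + 3.92 × $0.42 = $1.0976 + $1.6464 = $2.74

$2.74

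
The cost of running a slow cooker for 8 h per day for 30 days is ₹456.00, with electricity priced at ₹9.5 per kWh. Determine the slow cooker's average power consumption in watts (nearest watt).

200 W

Energy = ₹456.00 ÷ ₹9.5/kWh = 48 kWh
Runtime = 8 h/day × 30 days = 240 h
Power = 48 kWh ÷ 240 h = 0.2 kW = 200 W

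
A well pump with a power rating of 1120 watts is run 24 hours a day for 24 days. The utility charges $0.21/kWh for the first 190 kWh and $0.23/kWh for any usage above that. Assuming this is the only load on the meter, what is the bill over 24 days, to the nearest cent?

$144.58

Runtime = 24 h × 24 = 576 h
Energy = 1.12 kW × 576 h = 645.12 kWh
Tier 1 (0–190 kWh): 190 × $0.21 = $39.9
Above 190 kWh: 455.12 × $0.23 = $104.6776
Bill = $144.58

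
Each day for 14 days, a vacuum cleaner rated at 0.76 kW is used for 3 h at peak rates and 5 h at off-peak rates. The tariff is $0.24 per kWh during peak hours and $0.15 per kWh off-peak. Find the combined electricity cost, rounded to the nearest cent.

Peak energy = 0.76 kW × 3 h × 14 = 31.92 kWh
Off-peak energy = 0.76 kW × 5 h × 14 = 53.2 kWh
Cost = 31.92 × $0.24 + 53.2 × $0.15 = $7.6608 + $7.98 = $15.64

$15.64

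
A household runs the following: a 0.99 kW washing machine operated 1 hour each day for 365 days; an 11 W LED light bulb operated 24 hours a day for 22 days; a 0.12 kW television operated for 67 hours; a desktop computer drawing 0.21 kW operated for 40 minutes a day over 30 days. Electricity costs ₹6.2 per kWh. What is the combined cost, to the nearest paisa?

washing machine: Runtime = 1 h/day × 365 days = 365 h
washing machine: 0.99 kW × 365 h = 361.35 kWh
LED light bulb: Runtime = 24 h × 22 = 528 h
LED light bulb: 0.011 kW × 528 h = 5.808 kWh
television: 0.12 kW × 67 h = 8.04 kWh
desktop computer: Runtime = 40 min × 30 = 1200 min = 20 h
desktop computer: 0.21 kW × 20 h = 4.2 kWh
Total energy = 379.398 kWh
Cost = 379.398 × ₹6.2 = ₹2352.27

₹2352.27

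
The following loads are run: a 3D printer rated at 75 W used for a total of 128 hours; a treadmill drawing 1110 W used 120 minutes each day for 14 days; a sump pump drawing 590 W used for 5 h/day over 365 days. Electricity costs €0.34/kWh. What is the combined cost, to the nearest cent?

3D printer: 0.075 kW × 128 h = 9.6 kWh
treadmill: Runtime = 120 min × 14 = 1680 min = 28 h
treadmill: 1.11 kW × 28 h = 31.08 kWh
sump pump: Runtime = 5 h/day × 365 days = 1825 h
sump pump: 0.59 kW × 1825 h = 1076.75 kWh
Total energy = 1117.43 kWh
Cost = 1117.43 × €0.34 = €379.93

€379.93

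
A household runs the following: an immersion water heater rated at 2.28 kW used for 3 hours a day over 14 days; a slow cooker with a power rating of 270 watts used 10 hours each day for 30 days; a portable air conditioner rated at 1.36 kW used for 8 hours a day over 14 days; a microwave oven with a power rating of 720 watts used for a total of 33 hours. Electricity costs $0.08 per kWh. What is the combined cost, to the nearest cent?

$28.23

immersion water heater: Runtime = 3 h/day × 14 days = 42 h
immersion water heater: 2.28 kW × 42 h = 95.76 kWh
slow cooker: Runtime = 10 h/day × 30 days = 300 h
slow cooker: 0.27 kW × 300 h = 81 kWh
portable air conditioner: Runtime = 8 h/day × 14 days = 112 h
portable air conditioner: 1.36 kW × 112 h = 152.32 kWh
microwave oven: 0.72 kW × 33 h = 23.76 kWh
Total energy = 352.84 kWh
Cost = 352.84 × $0.08 = $28.23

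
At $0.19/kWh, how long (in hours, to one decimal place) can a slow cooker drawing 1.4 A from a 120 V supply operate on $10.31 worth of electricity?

323.0 h

Power = 1.4 A × 120 V = 168 W = 0.168 kW
Energy available = $10.31 ÷ $0.19/kWh = 54.2632 kWh
Hours = 54.2632 kWh ÷ 0.168 kW = 323.0 h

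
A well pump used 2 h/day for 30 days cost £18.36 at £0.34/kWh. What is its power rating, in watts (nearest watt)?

900 W

Energy = £18.36 ÷ £0.34/kWh = 54 kWh
Runtime = 2 h/day × 30 days = 60 h
Power = 54 kWh ÷ 60 h = 0.9 kW = 900 W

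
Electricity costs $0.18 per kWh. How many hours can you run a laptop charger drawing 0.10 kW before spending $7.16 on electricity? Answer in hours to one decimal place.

Energy available = $7.16 ÷ $0.18/kWh = 39.7778 kWh
Hours = 39.7778 kWh ÷ 0.1 kW = 397.8 h

397.8 h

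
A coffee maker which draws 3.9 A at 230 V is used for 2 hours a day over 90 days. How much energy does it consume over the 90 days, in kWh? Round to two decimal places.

161.46 kWh

Power = 3.9 A × 230 V = 897 W = 0.897 kW
Runtime = 2 h/day × 90 days = 180 h
Energy = 0.897 kW × 180 h = 161.46 kWh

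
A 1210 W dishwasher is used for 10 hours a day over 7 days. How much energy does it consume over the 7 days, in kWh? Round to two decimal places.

Runtime = 10 h/day × 7 days = 70 h
Energy = 1.21 kW × 70 h = 84.7 kWh

84.70 kWh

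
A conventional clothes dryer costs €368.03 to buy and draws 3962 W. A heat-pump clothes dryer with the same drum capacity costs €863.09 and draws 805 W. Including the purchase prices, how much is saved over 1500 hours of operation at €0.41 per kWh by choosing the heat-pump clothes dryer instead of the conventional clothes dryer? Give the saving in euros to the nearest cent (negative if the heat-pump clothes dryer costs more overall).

conventional clothes dryer: €368.03 + (3962/1000) kW × 1500 h × €0.41 = €368.03 + €2436.63 = €2804.66
heat-pump clothes dryer: €863.09 + (805/1000) kW × 1500 h × €0.41 = €863.09 + €495.075 = €1358.165
Saving = €2804.66 − €1358.165 = €1446.495 → €1446.50

€1446.50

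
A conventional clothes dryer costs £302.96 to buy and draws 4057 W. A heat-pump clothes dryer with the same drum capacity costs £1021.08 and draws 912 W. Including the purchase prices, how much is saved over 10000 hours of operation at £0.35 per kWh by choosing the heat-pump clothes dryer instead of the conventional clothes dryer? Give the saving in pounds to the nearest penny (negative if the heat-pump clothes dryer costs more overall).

conventional clothes dryer: £302.96 + (4057/1000) kW × 10000 h × £0.35 = £302.96 + £14199.5 = £14502.46
heat-pump clothes dryer: £1021.08 + (912/1000) kW × 10000 h × £0.35 = £1021.08 + £3192 = £4213.08
Saving = £14502.46 − £4213.08 = £10289.38

£10289.38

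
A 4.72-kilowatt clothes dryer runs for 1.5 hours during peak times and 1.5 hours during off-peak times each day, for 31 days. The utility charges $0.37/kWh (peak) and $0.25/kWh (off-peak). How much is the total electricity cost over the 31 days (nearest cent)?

$136.08

Peak energy = 4.72 kW × 1.5 h × 31 = 219.48 kWh
Off-peak energy = 4.72 kW × 1.5 h × 31 = 219.48 kWh
Cost = 219.48 × $0.37 + 219.48 × $0.25 = $81.2076 + $54.87 = $136.08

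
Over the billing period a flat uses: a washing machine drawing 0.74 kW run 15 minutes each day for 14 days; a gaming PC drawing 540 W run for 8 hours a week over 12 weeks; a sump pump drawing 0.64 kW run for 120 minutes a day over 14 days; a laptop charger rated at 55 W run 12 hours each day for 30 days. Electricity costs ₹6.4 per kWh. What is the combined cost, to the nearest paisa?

₹589.76

washing machine: Runtime = 15 min × 14 = 210 min = 3.5 h
washing machine: 0.74 kW × 3.5 h = 2.59 kWh
gaming PC: Runtime = 8 h/week × 12 weeks = 96 h
gaming PC: 0.54 kW × 96 h = 51.84 kWh
sump pump: Runtime = 120 min × 14 = 1680 min = 28 h
sump pump: 0.64 kW × 28 h = 17.92 kWh
laptop charger: Runtime = 12 h/day × 30 days = 360 h
laptop charger: 0.055 kW × 360 h = 19.8 kWh
Total energy = 92.15 kWh
Cost = 92.15 × ₹6.4 = ₹589.76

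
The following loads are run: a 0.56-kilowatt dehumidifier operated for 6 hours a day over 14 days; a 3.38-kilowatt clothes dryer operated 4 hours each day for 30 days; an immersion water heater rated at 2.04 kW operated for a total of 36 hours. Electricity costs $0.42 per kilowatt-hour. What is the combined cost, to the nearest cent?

$220.95

dehumidifier: Runtime = 6 h/day × 14 days = 84 h
dehumidifier: 0.56 kW × 84 h = 47.04 kWh
clothes dryer: Runtime = 4 h/day × 30 days = 120 h
clothes dryer: 3.38 kW × 120 h = 405.6 kWh
immersion water heater: 2.04 kW × 36 h = 73.44 kWh
Total energy = 526.08 kWh
Cost = 526.08 × $0.42 = $220.95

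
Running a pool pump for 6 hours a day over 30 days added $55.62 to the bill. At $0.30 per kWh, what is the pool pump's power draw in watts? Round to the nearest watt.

1030 W

Energy = $55.62 ÷ $0.30/kWh = 185.4 kWh
Runtime = 6 h/day × 30 days = 180 h
Power = 185.4 kWh ÷ 180 h = 1.03 kW = 1030 W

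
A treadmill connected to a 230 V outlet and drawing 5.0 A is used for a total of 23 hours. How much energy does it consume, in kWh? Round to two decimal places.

26.45 kWh

Power = 5.0 A × 230 V = 1150 W = 1.15 kW
Energy = 1.15 kW × 23 h = 26.45 kWh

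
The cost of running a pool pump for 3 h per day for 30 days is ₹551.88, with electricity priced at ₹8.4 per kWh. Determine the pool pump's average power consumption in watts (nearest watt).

Energy = ₹551.88 ÷ ₹8.4/kWh = 65.7 kWh
Runtime = 3 h/day × 30 days = 90 h
Power = 65.7 kWh ÷ 90 h = 0.73 kW = 730 W

730 W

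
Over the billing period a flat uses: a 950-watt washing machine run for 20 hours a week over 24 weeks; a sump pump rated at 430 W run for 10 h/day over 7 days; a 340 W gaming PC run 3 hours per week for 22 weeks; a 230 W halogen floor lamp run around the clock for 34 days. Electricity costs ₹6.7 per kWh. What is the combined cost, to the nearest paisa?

washing machine: Runtime = 20 h/week × 24 weeks = 480 h
washing machine: 0.95 kW × 480 h = 456 kWh
sump pump: Runtime = 10 h/day × 7 days = 70 h
sump pump: 0.43 kW × 70 h = 30.1 kWh
gaming PC: Runtime = 3 h/week × 22 weeks = 66 h
gaming PC: 0.34 kW × 66 h = 22.44 kWh
halogen floor lamp: Runtime = 24 h × 34 = 816 h
halogen floor lamp: 0.23 kW × 816 h = 187.68 kWh
Total energy = 696.22 kWh
Cost = 696.22 × ₹6.7 = ₹4664.67

₹4664.67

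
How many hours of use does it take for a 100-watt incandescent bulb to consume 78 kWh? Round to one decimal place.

780.0 h

Hours = 78 kWh ÷ 0.1 kW = 780.0 h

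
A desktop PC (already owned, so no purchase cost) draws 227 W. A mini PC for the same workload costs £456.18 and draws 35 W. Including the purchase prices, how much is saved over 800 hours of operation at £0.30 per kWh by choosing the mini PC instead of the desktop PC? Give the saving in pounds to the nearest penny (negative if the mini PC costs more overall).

desktop PC: £0.00 + (227/1000) kW × 800 h × £0.30 = £0.00 + £54.48 = £54.48
mini PC: £456.18 + (35/1000) kW × 800 h × £0.30 = £456.18 + £8.4 = £464.58
Saving = £54.48 − £464.58 = −£410.1

-£410.10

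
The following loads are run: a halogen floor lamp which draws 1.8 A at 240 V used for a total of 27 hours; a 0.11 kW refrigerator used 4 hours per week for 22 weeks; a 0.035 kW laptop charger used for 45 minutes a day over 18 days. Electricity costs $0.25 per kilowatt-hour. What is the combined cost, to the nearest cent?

$5.45

halogen floor lamp: Power = 1.8 A × 240 V = 432 W = 0.432 kW
halogen floor lamp: 0.432 kW × 27 h = 11.664 kWh
refrigerator: Runtime = 4 h/week × 22 weeks = 88 h
refrigerator: 0.11 kW × 88 h = 9.68 kWh
laptop charger: Runtime = 45 min × 18 = 810 min = 13.5 h
laptop charger: 0.035 kW × 13.5 h = 0.4725 kWh
Total energy = 21.8165 kWh
Cost = 21.8165 × $0.25 = $5.45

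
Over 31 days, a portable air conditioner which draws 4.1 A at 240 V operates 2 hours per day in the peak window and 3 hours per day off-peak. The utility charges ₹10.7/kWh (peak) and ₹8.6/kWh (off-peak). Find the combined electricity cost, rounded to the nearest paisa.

₹1439.79

Power = 4.1 A × 240 V = 984 W = 0.984 kW
Peak energy = 0.984 kW × 2 h × 31 = 61.008 kWh
Off-peak energy = 0.984 kW × 3 h × 31 = 91.512 kWh
Cost = 61.008 × ₹10.7 + 91.512 × ₹8.6 = ₹652.7856 + ₹787.0032 = ₹1439.79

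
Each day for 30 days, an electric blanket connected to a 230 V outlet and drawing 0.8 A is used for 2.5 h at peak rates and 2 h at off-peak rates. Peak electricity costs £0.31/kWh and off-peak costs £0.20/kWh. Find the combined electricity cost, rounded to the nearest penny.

Power = 0.8 A × 230 V = 184 W = 0.184 kW
Peak energy = 0.184 kW × 2.5 h × 30 = 13.8 kWh
Off-peak energy = 0.184 kW × 2 h × 30 = 11.04 kWh
Cost = 13.8 × £0.31 + 11.04 × £0.20 = £4.278 + £2.208 = £6.49

£6.49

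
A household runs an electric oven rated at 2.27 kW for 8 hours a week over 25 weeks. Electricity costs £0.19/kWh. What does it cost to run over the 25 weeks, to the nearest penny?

£86.26

Runtime = 8 h/week × 25 weeks = 200 h
Energy = 2.27 kW × 200 h = 454 kWh
Cost = 454 kWh × £0.19/kWh = £86.26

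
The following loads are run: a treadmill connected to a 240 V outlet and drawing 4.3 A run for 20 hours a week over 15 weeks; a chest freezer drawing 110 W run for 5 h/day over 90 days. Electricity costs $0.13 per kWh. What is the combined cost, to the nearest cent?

$46.68

treadmill: Power = 4.3 A × 240 V = 1032 W = 1.032 kW
treadmill: Runtime = 20 h/week × 15 weeks = 300 h
treadmill: 1.032 kW × 300 h = 309.6 kWh
chest freezer: Runtime = 5 h/day × 90 days = 450 h
chest freezer: 0.11 kW × 450 h = 49.5 kWh
Total energy = 359.1 kWh
Cost = 359.1 × $0.13 = $46.68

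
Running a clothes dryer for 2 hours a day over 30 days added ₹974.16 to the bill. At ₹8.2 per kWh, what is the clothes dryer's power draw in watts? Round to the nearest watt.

Energy = ₹974.16 ÷ ₹8.2/kWh = 118.8 kWh
Runtime = 2 h/day × 30 days = 60 h
Power = 118.8 kWh ÷ 60 h = 1.98 kW = 1980 W

1980 W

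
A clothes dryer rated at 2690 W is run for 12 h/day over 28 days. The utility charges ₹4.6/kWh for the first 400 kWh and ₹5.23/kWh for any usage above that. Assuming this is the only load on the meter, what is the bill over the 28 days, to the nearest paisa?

Runtime = 12 h/day × 28 days = 336 h
Energy = 2.69 kW × 336 h = 903.84 kWh
Tier 1 (0–400 kWh): 400 × ₹4.6 = ₹1840
Above 400 kWh: 503.84 × ₹5.23 = ₹2635.0832
Bill = ₹4475.08

₹4475.08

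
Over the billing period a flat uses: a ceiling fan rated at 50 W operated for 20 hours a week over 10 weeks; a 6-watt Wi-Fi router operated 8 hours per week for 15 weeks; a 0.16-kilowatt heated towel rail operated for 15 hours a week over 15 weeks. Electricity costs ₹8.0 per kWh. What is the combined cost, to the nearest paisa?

ceiling fan: Runtime = 20 h/week × 10 weeks = 200 h
ceiling fan: 0.05 kW × 200 h = 10 kWh
Wi-Fi router: Runtime = 8 h/week × 15 weeks = 120 h
Wi-Fi router: 0.006 kW × 120 h = 0.72 kWh
heated towel rail: Runtime = 15 h/week × 15 weeks = 225 h
heated towel rail: 0.16 kW × 225 h = 36 kWh
Total energy = 46.72 kWh
Cost = 46.72 × ₹8.0 = ₹373.76

₹373.76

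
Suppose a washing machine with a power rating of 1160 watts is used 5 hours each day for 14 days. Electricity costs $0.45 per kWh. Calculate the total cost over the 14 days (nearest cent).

$36.54

Runtime = 5 h/day × 14 days = 70 h
Energy = 1.16 kW × 70 h = 81.2 kWh
Cost = 81.2 kWh × $0.45/kWh = $36.54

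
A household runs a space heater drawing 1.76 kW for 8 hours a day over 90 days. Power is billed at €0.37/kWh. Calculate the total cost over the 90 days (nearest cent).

€468.86

Runtime = 8 h/day × 90 days = 720 h
Energy = 1.76 kW × 720 h = 1267.2 kWh
Cost = 1267.2 kWh × €0.37/kWh = €468.86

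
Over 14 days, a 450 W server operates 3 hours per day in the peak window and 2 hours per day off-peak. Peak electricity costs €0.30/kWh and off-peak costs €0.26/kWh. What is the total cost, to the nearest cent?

€8.95

Peak energy = 0.45 kW × 3 h × 14 = 18.9 kWh
Off-peak energy = 0.45 kW × 2 h × 14 = 12.6 kWh
Cost = 18.9 × €0.30 + 12.6 × €0.26 = €5.67 + €3.276 = €8.95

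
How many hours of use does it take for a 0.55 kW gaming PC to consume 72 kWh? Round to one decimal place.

Hours = 72 kWh ÷ 0.55 kW = 130.9 h

130.9 h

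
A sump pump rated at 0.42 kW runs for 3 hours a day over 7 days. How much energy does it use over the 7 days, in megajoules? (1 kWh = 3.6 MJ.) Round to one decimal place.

Runtime = 3 h/day × 7 days = 21 h
Energy = 0.42 kW × 21 h = 8.82 kWh
= 8.82 × 3.6 MJ = 31.8 MJ

31.8 MJ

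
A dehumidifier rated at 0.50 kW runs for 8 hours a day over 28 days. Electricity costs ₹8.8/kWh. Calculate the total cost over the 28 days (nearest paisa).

₹985.60

Runtime = 8 h/day × 28 days = 224 h
Energy = 0.5 kW × 224 h = 112 kWh
Cost = 112 kWh × ₹8.8/kWh = ₹985.60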